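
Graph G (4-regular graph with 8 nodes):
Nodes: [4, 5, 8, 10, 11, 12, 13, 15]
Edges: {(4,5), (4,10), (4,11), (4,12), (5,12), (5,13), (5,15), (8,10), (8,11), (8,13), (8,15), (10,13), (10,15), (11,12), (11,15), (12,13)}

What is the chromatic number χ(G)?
Clique number ω(G) = 3 (lower bound: χ ≥ ω).
The clique on [8, 10, 13] has size 3, forcing χ ≥ 3, and the coloring below uses 3 colors, so χ(G) = 3.
A valid 3-coloring: color 1: [8, 12]; color 2: [4, 13, 15]; color 3: [5, 10, 11].

χ(G) = 3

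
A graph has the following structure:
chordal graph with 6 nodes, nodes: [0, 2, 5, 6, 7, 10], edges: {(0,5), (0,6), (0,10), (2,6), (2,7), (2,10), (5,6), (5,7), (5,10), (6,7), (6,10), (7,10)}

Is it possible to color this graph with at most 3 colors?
No, G is not 3-colorable

The clique on vertices [2, 6, 7, 10] has size 4 > 3, so it alone needs 4 colors.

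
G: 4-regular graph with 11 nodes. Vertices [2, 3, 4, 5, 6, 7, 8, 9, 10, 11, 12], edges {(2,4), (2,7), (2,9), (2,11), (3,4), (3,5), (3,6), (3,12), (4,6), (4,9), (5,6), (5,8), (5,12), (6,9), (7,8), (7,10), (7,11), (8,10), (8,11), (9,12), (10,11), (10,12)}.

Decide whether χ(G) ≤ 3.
The clique on vertices [7, 8, 10, 11] has size 4 > 3, so it alone needs 4 colors.

No, G is not 3-colorable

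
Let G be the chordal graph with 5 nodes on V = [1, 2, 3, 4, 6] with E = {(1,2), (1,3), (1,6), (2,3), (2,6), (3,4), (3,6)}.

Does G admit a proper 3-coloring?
The clique on vertices [1, 2, 3, 6] has size 4 > 3, so it alone needs 4 colors.

No, G is not 3-colorable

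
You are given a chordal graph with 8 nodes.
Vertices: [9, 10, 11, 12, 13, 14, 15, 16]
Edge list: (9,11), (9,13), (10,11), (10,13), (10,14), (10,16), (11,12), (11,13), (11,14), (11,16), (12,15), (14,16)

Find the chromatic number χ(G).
χ(G) = 4

Clique number ω(G) = 4 (lower bound: χ ≥ ω).
The clique on [10, 11, 14, 16] has size 4, forcing χ ≥ 4, and the coloring below uses 4 colors, so χ(G) = 4.
A valid 4-coloring: color 1: [11, 15]; color 2: [9, 10, 12]; color 3: [13, 16]; color 4: [14].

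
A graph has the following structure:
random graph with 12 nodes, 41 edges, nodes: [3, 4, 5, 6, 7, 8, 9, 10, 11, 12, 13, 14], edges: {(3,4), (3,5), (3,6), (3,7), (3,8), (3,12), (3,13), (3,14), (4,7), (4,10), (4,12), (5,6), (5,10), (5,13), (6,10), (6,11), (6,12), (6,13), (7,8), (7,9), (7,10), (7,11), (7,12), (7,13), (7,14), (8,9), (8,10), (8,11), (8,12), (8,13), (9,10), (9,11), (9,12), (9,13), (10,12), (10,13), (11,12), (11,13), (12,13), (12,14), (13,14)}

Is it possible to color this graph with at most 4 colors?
The clique on vertices [7, 8, 9, 10, 12, 13] has size 6 > 4, so it alone needs 6 colors.

No, G is not 4-colorable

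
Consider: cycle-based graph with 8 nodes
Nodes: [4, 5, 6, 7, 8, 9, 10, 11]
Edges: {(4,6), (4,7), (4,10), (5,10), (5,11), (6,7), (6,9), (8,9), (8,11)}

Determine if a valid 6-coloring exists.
Yes, G is 6-colorable

A valid 6-coloring: color 1: [4, 9, 11]; color 2: [5, 6, 8]; color 3: [7, 10].
(χ(G) = 3 ≤ 6.)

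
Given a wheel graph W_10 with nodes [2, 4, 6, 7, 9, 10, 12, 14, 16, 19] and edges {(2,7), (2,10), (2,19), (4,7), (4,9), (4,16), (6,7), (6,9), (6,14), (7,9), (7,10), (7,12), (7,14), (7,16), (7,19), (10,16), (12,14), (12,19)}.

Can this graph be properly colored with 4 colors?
A valid 4-coloring: color 1: [7]; color 2: [4, 10, 14, 19]; color 3: [2, 6, 12, 16]; color 4: [9].
(χ(G) = 4 ≤ 4.)

Yes, G is 4-colorable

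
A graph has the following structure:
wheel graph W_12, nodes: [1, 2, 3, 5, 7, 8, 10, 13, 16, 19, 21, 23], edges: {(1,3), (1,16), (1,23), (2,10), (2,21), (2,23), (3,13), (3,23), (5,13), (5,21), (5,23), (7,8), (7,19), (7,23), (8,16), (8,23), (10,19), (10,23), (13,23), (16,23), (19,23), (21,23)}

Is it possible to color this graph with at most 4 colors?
A valid 4-coloring: color 1: [23]; color 2: [2, 3, 5, 8, 19]; color 3: [1, 7, 10, 13, 21]; color 4: [16].
(χ(G) = 4 ≤ 4.)

Yes, G is 4-colorable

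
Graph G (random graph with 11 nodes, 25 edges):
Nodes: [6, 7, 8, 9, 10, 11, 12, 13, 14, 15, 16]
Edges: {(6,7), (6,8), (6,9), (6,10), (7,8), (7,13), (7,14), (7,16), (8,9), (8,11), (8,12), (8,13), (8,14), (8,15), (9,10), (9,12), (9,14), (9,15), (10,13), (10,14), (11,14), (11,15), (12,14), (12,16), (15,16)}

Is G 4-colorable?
A valid 4-coloring: color 1: [8, 10, 16]; color 2: [6, 13, 14, 15]; color 3: [7, 9, 11]; color 4: [12].
(χ(G) = 4 ≤ 4.)

Yes, G is 4-colorable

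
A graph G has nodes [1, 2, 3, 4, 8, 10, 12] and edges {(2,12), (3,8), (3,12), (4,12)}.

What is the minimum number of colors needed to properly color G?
Clique number ω(G) = 2 (lower bound: χ ≥ ω).
The graph is bipartite (no odd cycle), so 2 colors suffice: χ(G) = 2.
A valid 2-coloring: color 1: [1, 8, 10, 12]; color 2: [2, 3, 4].

χ(G) = 2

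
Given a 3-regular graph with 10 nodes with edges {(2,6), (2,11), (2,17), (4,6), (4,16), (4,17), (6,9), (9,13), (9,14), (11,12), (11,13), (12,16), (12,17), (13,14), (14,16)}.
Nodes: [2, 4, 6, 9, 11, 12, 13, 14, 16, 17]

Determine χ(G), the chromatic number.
Clique number ω(G) = 3 (lower bound: χ ≥ ω).
The clique on [9, 13, 14] has size 3, forcing χ ≥ 3, and the coloring below uses 3 colors, so χ(G) = 3.
A valid 3-coloring: color 1: [2, 4, 12, 13]; color 2: [6, 11, 14, 17]; color 3: [9, 16].

χ(G) = 3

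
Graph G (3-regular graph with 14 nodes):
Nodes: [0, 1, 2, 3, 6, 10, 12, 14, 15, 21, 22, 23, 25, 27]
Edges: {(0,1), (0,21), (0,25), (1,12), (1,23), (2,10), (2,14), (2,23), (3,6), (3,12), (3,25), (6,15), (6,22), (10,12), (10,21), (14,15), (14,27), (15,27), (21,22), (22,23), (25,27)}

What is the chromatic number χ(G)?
χ(G) = 3

Clique number ω(G) = 3 (lower bound: χ ≥ ω).
The clique on [14, 15, 27] has size 3, forcing χ ≥ 3, and the coloring below uses 3 colors, so χ(G) = 3.
A valid 3-coloring: color 1: [2, 12, 15, 22, 25]; color 2: [0, 3, 10, 14, 23]; color 3: [1, 6, 21, 27].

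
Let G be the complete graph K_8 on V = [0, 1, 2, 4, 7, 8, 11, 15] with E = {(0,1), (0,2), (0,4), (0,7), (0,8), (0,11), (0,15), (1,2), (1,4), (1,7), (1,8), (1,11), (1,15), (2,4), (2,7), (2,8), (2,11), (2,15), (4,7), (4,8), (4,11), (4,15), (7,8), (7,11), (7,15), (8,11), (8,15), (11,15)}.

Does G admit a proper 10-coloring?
Yes, G is 10-colorable

A valid 10-coloring: color 1: [2]; color 2: [7]; color 3: [4]; color 4: [1]; color 5: [11]; color 6: [0]; color 7: [15]; color 8: [8].
(χ(G) = 8 ≤ 10.)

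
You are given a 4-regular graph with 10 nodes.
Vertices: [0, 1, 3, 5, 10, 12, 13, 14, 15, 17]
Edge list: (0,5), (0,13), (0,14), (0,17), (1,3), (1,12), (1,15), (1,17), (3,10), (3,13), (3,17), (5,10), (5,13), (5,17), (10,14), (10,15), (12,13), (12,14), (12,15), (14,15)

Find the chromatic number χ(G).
χ(G) = 4

Clique number ω(G) = 3 (lower bound: χ ≥ ω).
Suppose a proper 3-coloring c exists. The clique [0, 5, 13] takes 3 distinct colors; by symmetry let c(0) = 1, c(5) = 2, c(13) = 3.
- Vertex 17: neighbors [0, 5] already have colors [1, 2] ⇒ c(17) = 3.
- Vertex 1: neighbors [17] already have colors [3]; try each remaining color.
- Case c(1) = 1:
  - Vertex 12: neighbors [1, 13] already have colors [1, 3] ⇒ c(12) = 2.
  - Vertex 14: neighbors [0, 12] already have colors [1, 2] ⇒ c(14) = 3.
  - Vertex 15: neighbors [1, 12, 14] already have colors [1, 2, 3] — all 3 colors blocked. Contradiction.
- Case c(1) = 2:
  - Vertex 12: neighbors [1, 13] already have colors [2, 3] ⇒ c(12) = 1.
  - Vertex 15: neighbors [12, 1] already have colors [1, 2] ⇒ c(15) = 3.
  - Vertex 10: neighbors [5, 15] already have colors [2, 3] ⇒ c(10) = 1.
  - Vertex 3: neighbors [10, 1, 13] already have colors [1, 2, 3] — all 3 colors blocked. Contradiction.
Every case ends in a contradiction, so G has no proper 3-coloring (χ ≥ 4).
The coloring below uses 4 colors, so χ(G) = 4.
A valid 4-coloring: color 1: [3, 5, 12]; color 2: [13, 14, 17]; color 3: [0, 1, 10]; color 4: [15].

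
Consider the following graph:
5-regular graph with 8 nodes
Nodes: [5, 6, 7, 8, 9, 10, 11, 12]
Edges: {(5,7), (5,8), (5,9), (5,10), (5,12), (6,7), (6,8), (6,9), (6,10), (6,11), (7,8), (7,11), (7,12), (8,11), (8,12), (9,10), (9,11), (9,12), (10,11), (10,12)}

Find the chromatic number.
χ(G) = 4

Clique number ω(G) = 4 (lower bound: χ ≥ ω).
The clique on [6, 7, 8, 11] has size 4, forcing χ ≥ 4, and the coloring below uses 4 colors, so χ(G) = 4.
A valid 4-coloring: color 1: [5, 11]; color 2: [6, 12]; color 3: [8, 9]; color 4: [7, 10].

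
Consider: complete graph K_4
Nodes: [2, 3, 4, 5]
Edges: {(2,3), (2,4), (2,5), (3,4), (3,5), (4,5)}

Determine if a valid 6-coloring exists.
Yes, G is 6-colorable

A valid 6-coloring: color 1: [5]; color 2: [2]; color 3: [4]; color 4: [3].
(χ(G) = 4 ≤ 6.)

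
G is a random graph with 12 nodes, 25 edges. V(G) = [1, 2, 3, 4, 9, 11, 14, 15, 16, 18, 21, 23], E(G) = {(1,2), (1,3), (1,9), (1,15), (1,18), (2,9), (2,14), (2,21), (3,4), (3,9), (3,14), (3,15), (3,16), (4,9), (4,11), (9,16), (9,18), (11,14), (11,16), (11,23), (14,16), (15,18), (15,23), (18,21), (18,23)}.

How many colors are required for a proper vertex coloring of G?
Clique number ω(G) = 3 (lower bound: χ ≥ ω).
The clique on [1, 2, 9] has size 3, forcing χ ≥ 3, and the coloring below uses 3 colors, so χ(G) = 3.
A valid 3-coloring: color 1: [9, 14, 15, 21]; color 2: [2, 3, 11, 18]; color 3: [1, 4, 16, 23].

χ(G) = 3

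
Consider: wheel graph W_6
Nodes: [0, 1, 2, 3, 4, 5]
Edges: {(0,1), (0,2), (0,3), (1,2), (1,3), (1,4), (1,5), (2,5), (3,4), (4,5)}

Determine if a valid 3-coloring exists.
Odd cycle [0, 2, 5, 4, 3] needs 3 colors (χ ≥ 3).
Vertex 1 is adjacent to every vertex of [0, 2, 3, 4, 5], which already need 3 colors among themselves, so 1 needs a new color (χ ≥ 4).
Hence χ(G) ≥ 4 > 3, so no proper 3-coloring exists.

No, G is not 3-colorable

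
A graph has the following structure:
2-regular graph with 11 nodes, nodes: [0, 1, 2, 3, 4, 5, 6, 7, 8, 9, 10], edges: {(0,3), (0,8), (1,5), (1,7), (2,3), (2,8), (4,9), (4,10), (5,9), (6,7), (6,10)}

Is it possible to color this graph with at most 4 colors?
A valid 4-coloring: color 1: [0, 2, 4, 5, 6]; color 2: [1, 3, 8, 9, 10]; color 3: [7].
(χ(G) = 3 ≤ 4.)

Yes, G is 4-colorable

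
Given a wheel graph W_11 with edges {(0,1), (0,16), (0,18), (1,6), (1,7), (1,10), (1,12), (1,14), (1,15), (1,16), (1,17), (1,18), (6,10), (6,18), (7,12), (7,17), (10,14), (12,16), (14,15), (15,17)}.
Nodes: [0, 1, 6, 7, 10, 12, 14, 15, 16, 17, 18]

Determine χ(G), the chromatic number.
Clique number ω(G) = 3 (lower bound: χ ≥ ω).
The clique on [0, 1, 16] has size 3, forcing χ ≥ 3, and the coloring below uses 3 colors, so χ(G) = 3.
A valid 3-coloring: color 1: [1]; color 2: [7, 10, 15, 16, 18]; color 3: [0, 6, 12, 14, 17].

χ(G) = 3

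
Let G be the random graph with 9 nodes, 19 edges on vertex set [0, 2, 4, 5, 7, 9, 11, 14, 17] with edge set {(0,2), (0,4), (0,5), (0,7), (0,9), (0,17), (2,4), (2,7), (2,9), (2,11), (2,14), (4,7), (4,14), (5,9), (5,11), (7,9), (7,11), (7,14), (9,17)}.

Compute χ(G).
Clique number ω(G) = 4 (lower bound: χ ≥ ω).
The clique on [0, 2, 7, 9] has size 4, forcing χ ≥ 4, and the coloring below uses 4 colors, so χ(G) = 4.
A valid 4-coloring: color 1: [0, 11, 14]; color 2: [2, 5, 17]; color 3: [7]; color 4: [4, 9].

χ(G) = 4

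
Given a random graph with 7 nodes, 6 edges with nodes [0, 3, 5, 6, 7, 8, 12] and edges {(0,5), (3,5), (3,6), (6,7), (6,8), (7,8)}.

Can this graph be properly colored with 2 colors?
The clique on vertices [6, 7, 8] has size 3 > 2, so it alone needs 3 colors.

No, G is not 2-colorable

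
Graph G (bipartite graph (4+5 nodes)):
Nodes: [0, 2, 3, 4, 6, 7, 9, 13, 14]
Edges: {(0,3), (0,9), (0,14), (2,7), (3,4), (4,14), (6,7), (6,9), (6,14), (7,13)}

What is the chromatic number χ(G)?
Clique number ω(G) = 2 (lower bound: χ ≥ ω).
The graph is bipartite (no odd cycle), so 2 colors suffice: χ(G) = 2.
A valid 2-coloring: color 1: [3, 7, 9, 14]; color 2: [0, 2, 4, 6, 13].

χ(G) = 2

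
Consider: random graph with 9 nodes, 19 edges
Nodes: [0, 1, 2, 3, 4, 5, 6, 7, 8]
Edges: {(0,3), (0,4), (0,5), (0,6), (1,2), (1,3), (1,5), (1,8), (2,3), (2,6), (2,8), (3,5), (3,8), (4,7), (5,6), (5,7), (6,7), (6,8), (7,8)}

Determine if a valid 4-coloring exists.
Yes, G is 4-colorable

A valid 4-coloring: color 1: [3, 4, 6]; color 2: [5, 8]; color 3: [0, 1, 7]; color 4: [2].
(χ(G) = 4 ≤ 4.)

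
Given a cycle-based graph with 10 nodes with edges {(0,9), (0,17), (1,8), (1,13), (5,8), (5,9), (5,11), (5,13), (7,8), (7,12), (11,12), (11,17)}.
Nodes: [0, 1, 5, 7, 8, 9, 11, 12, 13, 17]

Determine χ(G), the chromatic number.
Clique number ω(G) = 2 (lower bound: χ ≥ ω).
Odd cycle [9, 0, 17, 11, 5] needs 3 colors (χ ≥ 3).
The coloring below uses 3 colors, so χ(G) = 3.
A valid 3-coloring: color 1: [0, 1, 5, 7]; color 2: [8, 9, 11, 13]; color 3: [12, 17].

χ(G) = 3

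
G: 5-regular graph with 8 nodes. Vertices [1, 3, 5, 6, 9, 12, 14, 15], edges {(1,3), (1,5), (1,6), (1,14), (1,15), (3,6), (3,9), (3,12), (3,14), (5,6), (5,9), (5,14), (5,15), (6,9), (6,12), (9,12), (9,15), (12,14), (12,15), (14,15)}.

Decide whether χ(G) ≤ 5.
A valid 5-coloring: color 1: [6, 14]; color 2: [5, 12]; color 3: [3, 15]; color 4: [1, 9].
(χ(G) = 4 ≤ 5.)

Yes, G is 5-colorable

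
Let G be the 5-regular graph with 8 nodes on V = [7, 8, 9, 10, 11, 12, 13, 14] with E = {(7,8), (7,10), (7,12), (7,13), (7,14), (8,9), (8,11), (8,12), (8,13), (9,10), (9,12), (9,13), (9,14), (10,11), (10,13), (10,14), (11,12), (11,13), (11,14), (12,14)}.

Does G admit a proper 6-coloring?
Yes, G is 6-colorable

A valid 6-coloring: color 1: [12, 13]; color 2: [7, 9, 11]; color 3: [8, 10]; color 4: [14].
(χ(G) = 4 ≤ 6.)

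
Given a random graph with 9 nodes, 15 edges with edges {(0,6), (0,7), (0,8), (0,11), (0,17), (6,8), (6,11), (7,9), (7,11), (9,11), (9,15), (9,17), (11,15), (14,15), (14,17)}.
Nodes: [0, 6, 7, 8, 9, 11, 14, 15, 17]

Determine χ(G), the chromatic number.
χ(G) = 3

Clique number ω(G) = 3 (lower bound: χ ≥ ω).
The clique on [0, 6, 8] has size 3, forcing χ ≥ 3, and the coloring below uses 3 colors, so χ(G) = 3.
A valid 3-coloring: color 1: [0, 9, 14]; color 2: [8, 11, 17]; color 3: [6, 7, 15].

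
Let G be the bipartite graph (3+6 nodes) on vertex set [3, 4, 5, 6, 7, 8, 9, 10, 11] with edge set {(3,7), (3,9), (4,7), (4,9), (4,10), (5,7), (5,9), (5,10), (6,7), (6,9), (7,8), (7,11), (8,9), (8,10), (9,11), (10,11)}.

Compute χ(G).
Clique number ω(G) = 2 (lower bound: χ ≥ ω).
The graph is bipartite (no odd cycle), so 2 colors suffice: χ(G) = 2.
A valid 2-coloring: color 1: [7, 9, 10]; color 2: [3, 4, 5, 6, 8, 11].

χ(G) = 2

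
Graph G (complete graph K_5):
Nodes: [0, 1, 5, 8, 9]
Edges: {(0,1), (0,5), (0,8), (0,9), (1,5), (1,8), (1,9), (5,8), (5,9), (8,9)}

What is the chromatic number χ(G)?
χ(G) = 5

Clique number ω(G) = 5 (lower bound: χ ≥ ω).
The clique on [0, 1, 5, 8, 9] has size 5, forcing χ ≥ 5, and the coloring below uses 5 colors, so χ(G) = 5.
A valid 5-coloring: color 1: [8]; color 2: [0]; color 3: [5]; color 4: [1]; color 5: [9].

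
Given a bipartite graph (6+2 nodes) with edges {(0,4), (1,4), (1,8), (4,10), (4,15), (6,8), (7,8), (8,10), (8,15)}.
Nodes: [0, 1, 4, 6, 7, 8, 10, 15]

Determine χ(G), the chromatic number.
χ(G) = 2

Clique number ω(G) = 2 (lower bound: χ ≥ ω).
The graph is bipartite (no odd cycle), so 2 colors suffice: χ(G) = 2.
A valid 2-coloring: color 1: [4, 8]; color 2: [0, 1, 6, 7, 10, 15].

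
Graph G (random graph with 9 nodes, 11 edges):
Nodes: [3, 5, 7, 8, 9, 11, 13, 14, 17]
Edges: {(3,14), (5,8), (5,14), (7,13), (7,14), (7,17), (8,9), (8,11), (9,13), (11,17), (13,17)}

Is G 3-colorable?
Yes, G is 3-colorable

A valid 3-coloring: color 1: [8, 13, 14]; color 2: [3, 5, 7, 9, 11]; color 3: [17].
(χ(G) = 3 ≤ 3.)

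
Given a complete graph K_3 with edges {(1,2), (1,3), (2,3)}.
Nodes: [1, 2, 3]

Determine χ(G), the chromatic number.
χ(G) = 3

Clique number ω(G) = 3 (lower bound: χ ≥ ω).
The clique on [1, 2, 3] has size 3, forcing χ ≥ 3, and the coloring below uses 3 colors, so χ(G) = 3.
A valid 3-coloring: color 1: [3]; color 2: [2]; color 3: [1].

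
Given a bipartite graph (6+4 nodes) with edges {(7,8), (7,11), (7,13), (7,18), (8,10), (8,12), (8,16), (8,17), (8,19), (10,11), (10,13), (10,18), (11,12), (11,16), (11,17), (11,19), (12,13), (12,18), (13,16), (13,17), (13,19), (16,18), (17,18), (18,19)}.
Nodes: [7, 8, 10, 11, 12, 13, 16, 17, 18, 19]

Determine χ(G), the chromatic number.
χ(G) = 2

Clique number ω(G) = 2 (lower bound: χ ≥ ω).
The graph is bipartite (no odd cycle), so 2 colors suffice: χ(G) = 2.
A valid 2-coloring: color 1: [8, 11, 13, 18]; color 2: [7, 10, 12, 16, 17, 19].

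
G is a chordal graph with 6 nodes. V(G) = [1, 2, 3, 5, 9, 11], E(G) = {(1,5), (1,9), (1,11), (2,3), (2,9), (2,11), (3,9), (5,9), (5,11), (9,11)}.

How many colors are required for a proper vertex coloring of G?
Clique number ω(G) = 4 (lower bound: χ ≥ ω).
The clique on [1, 5, 9, 11] has size 4, forcing χ ≥ 4, and the coloring below uses 4 colors, so χ(G) = 4.
A valid 4-coloring: color 1: [9]; color 2: [3, 11]; color 3: [2, 5]; color 4: [1].

χ(G) = 4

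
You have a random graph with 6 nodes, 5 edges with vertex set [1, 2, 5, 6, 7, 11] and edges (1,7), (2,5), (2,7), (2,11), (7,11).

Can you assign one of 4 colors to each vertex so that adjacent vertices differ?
A valid 4-coloring: color 1: [5, 6, 7]; color 2: [1, 2]; color 3: [11].
(χ(G) = 3 ≤ 4.)

Yes, G is 4-colorable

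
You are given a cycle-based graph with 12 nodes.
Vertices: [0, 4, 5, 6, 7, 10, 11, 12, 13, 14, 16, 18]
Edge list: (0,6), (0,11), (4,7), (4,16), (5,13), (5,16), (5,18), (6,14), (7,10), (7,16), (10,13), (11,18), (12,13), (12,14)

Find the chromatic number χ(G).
Clique number ω(G) = 3 (lower bound: χ ≥ ω).
The clique on [4, 7, 16] has size 3, forcing χ ≥ 3, and the coloring below uses 3 colors, so χ(G) = 3.
A valid 3-coloring: color 1: [0, 13, 14, 16, 18]; color 2: [5, 6, 7, 11, 12]; color 3: [4, 10].

χ(G) = 3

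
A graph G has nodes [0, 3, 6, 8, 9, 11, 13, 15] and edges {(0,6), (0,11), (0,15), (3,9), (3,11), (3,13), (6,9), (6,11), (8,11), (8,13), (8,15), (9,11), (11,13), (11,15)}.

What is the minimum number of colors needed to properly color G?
Clique number ω(G) = 3 (lower bound: χ ≥ ω).
Odd cycle [3, 9, 6, 0, 15, 8, 13] needs 3 colors (χ ≥ 3).
Vertex 11 is adjacent to every vertex of [0, 3, 6, 8, 9, 13, 15], which already need 3 colors among themselves, so 11 needs a new color (χ ≥ 4).
The coloring below uses 4 colors, so χ(G) = 4.
A valid 4-coloring: color 1: [11]; color 2: [3, 6, 8]; color 3: [0, 9, 13]; color 4: [15].

χ(G) = 4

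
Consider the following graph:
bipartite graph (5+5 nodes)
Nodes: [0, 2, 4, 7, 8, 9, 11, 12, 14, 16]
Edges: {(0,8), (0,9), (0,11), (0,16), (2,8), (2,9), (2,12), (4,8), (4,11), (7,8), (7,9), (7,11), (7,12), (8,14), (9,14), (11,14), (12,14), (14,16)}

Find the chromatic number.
χ(G) = 2

Clique number ω(G) = 2 (lower bound: χ ≥ ω).
The graph is bipartite (no odd cycle), so 2 colors suffice: χ(G) = 2.
A valid 2-coloring: color 1: [8, 9, 11, 12, 16]; color 2: [0, 2, 4, 7, 14].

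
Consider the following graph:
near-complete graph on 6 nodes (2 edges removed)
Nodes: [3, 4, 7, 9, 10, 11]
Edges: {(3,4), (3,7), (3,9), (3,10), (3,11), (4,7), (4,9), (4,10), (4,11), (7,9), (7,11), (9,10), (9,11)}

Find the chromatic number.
χ(G) = 5

Clique number ω(G) = 5 (lower bound: χ ≥ ω).
The clique on [3, 4, 7, 9, 11] has size 5, forcing χ ≥ 5, and the coloring below uses 5 colors, so χ(G) = 5.
A valid 5-coloring: color 1: [4]; color 2: [9]; color 3: [3]; color 4: [7, 10]; color 5: [11].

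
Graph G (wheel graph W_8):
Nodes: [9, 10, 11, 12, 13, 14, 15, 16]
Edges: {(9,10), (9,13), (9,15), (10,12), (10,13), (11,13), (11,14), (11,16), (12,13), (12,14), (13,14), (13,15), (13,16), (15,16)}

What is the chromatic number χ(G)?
χ(G) = 4

Clique number ω(G) = 3 (lower bound: χ ≥ ω).
Odd cycle [15, 16, 11, 14, 12, 10, 9] needs 3 colors (χ ≥ 3).
Vertex 13 is adjacent to every vertex of [9, 10, 11, 12, 14, 15, 16], which already need 3 colors among themselves, so 13 needs a new color (χ ≥ 4).
The coloring below uses 4 colors, so χ(G) = 4.
A valid 4-coloring: color 1: [13]; color 2: [10, 11, 15]; color 3: [9, 14, 16]; color 4: [12].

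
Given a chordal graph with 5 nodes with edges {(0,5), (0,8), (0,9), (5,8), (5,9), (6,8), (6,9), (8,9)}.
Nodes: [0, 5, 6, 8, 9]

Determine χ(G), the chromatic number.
χ(G) = 4

Clique number ω(G) = 4 (lower bound: χ ≥ ω).
The clique on [0, 5, 8, 9] has size 4, forcing χ ≥ 4, and the coloring below uses 4 colors, so χ(G) = 4.
A valid 4-coloring: color 1: [8]; color 2: [9]; color 3: [5, 6]; color 4: [0].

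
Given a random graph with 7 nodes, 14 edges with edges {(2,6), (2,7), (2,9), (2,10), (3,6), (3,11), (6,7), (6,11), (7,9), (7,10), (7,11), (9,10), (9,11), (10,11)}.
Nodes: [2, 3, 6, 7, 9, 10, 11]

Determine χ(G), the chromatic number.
χ(G) = 4

Clique number ω(G) = 4 (lower bound: χ ≥ ω).
The clique on [2, 7, 9, 10] has size 4, forcing χ ≥ 4, and the coloring below uses 4 colors, so χ(G) = 4.
A valid 4-coloring: color 1: [3, 7]; color 2: [2, 11]; color 3: [6, 10]; color 4: [9].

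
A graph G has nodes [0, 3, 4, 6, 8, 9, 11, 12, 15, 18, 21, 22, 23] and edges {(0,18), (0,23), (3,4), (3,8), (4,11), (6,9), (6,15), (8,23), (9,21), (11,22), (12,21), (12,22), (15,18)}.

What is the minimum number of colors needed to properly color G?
χ(G) = 3

Clique number ω(G) = 2 (lower bound: χ ≥ ω).
Odd cycle [4, 11, 22, 12, 21, 9, 6, 15, 18, 0, 23, 8, 3] needs 3 colors (χ ≥ 3).
The coloring below uses 3 colors, so χ(G) = 3.
A valid 3-coloring: color 1: [4, 6, 8, 18, 21, 22]; color 2: [0, 3, 9, 11, 12, 15]; color 3: [23].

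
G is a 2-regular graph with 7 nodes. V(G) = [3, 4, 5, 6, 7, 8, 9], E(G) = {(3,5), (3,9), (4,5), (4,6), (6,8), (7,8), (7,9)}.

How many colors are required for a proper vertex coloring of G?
χ(G) = 3

Clique number ω(G) = 2 (lower bound: χ ≥ ω).
Odd cycle [7, 8, 6, 4, 5, 3, 9] needs 3 colors (χ ≥ 3).
The coloring below uses 3 colors, so χ(G) = 3.
A valid 3-coloring: color 1: [3, 6, 7]; color 2: [5, 8, 9]; color 3: [4].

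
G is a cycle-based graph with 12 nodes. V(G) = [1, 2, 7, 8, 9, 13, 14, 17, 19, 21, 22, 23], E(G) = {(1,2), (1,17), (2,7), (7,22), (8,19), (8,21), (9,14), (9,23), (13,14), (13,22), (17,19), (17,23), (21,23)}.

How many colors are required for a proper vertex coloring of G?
χ(G) = 3

Clique number ω(G) = 2 (lower bound: χ ≥ ω).
Odd cycle [19, 8, 21, 23, 17] needs 3 colors (χ ≥ 3).
The coloring below uses 3 colors, so χ(G) = 3.
A valid 3-coloring: color 1: [2, 8, 9, 17, 22]; color 2: [1, 7, 14, 19, 23]; color 3: [13, 21].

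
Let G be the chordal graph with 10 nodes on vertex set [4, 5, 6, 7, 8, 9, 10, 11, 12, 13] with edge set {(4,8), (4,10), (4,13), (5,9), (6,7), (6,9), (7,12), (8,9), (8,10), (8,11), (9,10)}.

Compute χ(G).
Clique number ω(G) = 3 (lower bound: χ ≥ ω).
The clique on [8, 9, 10] has size 3, forcing χ ≥ 3, and the coloring below uses 3 colors, so χ(G) = 3.
A valid 3-coloring: color 1: [4, 7, 9, 11]; color 2: [5, 6, 8, 12, 13]; color 3: [10].

χ(G) = 3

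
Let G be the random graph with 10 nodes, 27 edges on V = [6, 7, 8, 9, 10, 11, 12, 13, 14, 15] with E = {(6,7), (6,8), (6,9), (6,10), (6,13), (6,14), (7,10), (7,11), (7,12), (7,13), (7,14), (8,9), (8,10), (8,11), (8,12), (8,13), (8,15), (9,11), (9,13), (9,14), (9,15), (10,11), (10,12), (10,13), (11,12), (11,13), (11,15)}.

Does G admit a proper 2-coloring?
The clique on vertices [8, 9, 11, 13] has size 4 > 2, so it alone needs 4 colors.

No, G is not 2-colorable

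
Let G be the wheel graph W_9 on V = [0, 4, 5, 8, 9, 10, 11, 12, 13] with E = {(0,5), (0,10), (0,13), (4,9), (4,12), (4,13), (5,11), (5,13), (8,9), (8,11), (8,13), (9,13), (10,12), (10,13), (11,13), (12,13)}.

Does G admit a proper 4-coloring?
Yes, G is 4-colorable

A valid 4-coloring: color 1: [13]; color 2: [4, 5, 8, 10]; color 3: [0, 9, 11, 12].
(χ(G) = 3 ≤ 4.)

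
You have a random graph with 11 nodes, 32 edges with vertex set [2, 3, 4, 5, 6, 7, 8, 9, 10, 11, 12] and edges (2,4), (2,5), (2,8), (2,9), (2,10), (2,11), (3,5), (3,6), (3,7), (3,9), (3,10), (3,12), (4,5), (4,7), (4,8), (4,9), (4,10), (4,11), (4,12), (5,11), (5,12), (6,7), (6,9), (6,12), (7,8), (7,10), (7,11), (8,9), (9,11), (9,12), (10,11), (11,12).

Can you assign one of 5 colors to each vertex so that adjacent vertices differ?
Yes, G is 5-colorable

A valid 5-coloring: color 1: [3, 4]; color 2: [5, 9, 10]; color 3: [6, 8, 11]; color 4: [2, 7, 12].
(χ(G) = 4 ≤ 5.)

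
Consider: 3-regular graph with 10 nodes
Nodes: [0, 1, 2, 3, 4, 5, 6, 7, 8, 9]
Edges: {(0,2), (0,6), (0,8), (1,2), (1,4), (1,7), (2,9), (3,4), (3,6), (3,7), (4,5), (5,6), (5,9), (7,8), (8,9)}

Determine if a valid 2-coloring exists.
No, G is not 2-colorable

Odd cycle [5, 6, 0, 8, 9] needs 3 colors (χ ≥ 3).
Hence χ(G) ≥ 3 > 2, so no proper 2-coloring exists.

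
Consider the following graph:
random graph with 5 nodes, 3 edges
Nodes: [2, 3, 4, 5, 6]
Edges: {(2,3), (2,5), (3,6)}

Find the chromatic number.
χ(G) = 2

Clique number ω(G) = 2 (lower bound: χ ≥ ω).
The graph is bipartite (no odd cycle), so 2 colors suffice: χ(G) = 2.
A valid 2-coloring: color 1: [3, 4, 5]; color 2: [2, 6].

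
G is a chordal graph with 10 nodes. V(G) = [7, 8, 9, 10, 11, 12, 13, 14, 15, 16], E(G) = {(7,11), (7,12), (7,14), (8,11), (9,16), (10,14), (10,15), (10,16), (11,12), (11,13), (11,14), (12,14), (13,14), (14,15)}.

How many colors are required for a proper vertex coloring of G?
Clique number ω(G) = 4 (lower bound: χ ≥ ω).
The clique on [7, 11, 12, 14] has size 4, forcing χ ≥ 4, and the coloring below uses 4 colors, so χ(G) = 4.
A valid 4-coloring: color 1: [8, 14, 16]; color 2: [9, 10, 11]; color 3: [7, 13, 15]; color 4: [12].

χ(G) = 4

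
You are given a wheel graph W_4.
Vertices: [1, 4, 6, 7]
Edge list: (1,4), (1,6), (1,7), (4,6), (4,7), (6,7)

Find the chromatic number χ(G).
Clique number ω(G) = 4 (lower bound: χ ≥ ω).
The clique on [1, 4, 6, 7] has size 4, forcing χ ≥ 4, and the coloring below uses 4 colors, so χ(G) = 4.
A valid 4-coloring: color 1: [7]; color 2: [1]; color 3: [6]; color 4: [4].

χ(G) = 4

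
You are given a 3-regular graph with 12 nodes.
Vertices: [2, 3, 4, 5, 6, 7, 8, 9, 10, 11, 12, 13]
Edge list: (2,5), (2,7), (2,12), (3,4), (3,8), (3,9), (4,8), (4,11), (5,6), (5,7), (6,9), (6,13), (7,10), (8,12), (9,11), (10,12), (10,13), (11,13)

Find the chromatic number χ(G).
χ(G) = 3

Clique number ω(G) = 3 (lower bound: χ ≥ ω).
The clique on [2, 5, 7] has size 3, forcing χ ≥ 3, and the coloring below uses 3 colors, so χ(G) = 3.
A valid 3-coloring: color 1: [4, 7, 9, 12, 13]; color 2: [2, 3, 6, 10, 11]; color 3: [5, 8].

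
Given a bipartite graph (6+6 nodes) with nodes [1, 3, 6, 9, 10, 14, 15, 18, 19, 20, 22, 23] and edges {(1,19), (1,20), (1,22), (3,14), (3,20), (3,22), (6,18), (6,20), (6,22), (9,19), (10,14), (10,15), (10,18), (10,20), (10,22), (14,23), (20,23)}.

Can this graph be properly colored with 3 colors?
Yes, G is 3-colorable

A valid 3-coloring: color 1: [14, 15, 18, 19, 20, 22]; color 2: [1, 3, 6, 9, 10, 23].
(χ(G) = 2 ≤ 3.)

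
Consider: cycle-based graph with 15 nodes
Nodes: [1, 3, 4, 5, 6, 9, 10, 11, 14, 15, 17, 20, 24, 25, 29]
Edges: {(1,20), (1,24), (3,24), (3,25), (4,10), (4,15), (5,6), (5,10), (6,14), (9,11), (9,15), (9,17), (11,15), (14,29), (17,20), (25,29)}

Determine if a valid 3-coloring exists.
Yes, G is 3-colorable

A valid 3-coloring: color 1: [1, 3, 6, 10, 15, 17, 29]; color 2: [4, 5, 9, 14, 20, 24, 25]; color 3: [11].
(χ(G) = 3 ≤ 3.)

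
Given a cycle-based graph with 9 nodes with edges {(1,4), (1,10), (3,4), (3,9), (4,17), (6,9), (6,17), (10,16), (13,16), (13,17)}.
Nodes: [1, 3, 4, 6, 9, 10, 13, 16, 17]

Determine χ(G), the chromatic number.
Clique number ω(G) = 2 (lower bound: χ ≥ ω).
Odd cycle [4, 17, 6, 9, 3] needs 3 colors (χ ≥ 3).
The coloring below uses 3 colors, so χ(G) = 3.
A valid 3-coloring: color 1: [4, 9, 10, 13]; color 2: [1, 3, 16, 17]; color 3: [6].

χ(G) = 3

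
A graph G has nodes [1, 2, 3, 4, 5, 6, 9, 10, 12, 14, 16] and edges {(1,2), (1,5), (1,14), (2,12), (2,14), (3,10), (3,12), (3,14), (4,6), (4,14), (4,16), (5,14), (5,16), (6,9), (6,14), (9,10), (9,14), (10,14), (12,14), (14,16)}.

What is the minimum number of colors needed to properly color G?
χ(G) = 3

Clique number ω(G) = 3 (lower bound: χ ≥ ω).
The clique on [1, 2, 14] has size 3, forcing χ ≥ 3, and the coloring below uses 3 colors, so χ(G) = 3.
A valid 3-coloring: color 1: [14]; color 2: [1, 6, 10, 12, 16]; color 3: [2, 3, 4, 5, 9].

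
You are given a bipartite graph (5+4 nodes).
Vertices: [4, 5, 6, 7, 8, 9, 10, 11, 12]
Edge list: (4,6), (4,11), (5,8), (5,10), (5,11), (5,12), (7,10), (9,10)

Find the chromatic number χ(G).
χ(G) = 2

Clique number ω(G) = 2 (lower bound: χ ≥ ω).
The graph is bipartite (no odd cycle), so 2 colors suffice: χ(G) = 2.
A valid 2-coloring: color 1: [4, 5, 7, 9]; color 2: [6, 8, 10, 11, 12].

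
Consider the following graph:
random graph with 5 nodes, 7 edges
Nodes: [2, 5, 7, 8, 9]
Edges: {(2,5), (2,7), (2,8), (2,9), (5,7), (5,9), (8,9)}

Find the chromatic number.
Clique number ω(G) = 3 (lower bound: χ ≥ ω).
The clique on [2, 8, 9] has size 3, forcing χ ≥ 3, and the coloring below uses 3 colors, so χ(G) = 3.
A valid 3-coloring: color 1: [2]; color 2: [7, 9]; color 3: [5, 8].

χ(G) = 3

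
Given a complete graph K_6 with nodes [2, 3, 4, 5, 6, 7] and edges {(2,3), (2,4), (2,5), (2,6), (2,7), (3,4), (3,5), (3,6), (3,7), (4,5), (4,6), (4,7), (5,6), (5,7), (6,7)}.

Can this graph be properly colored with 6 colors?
Yes, G is 6-colorable

A valid 6-coloring: color 1: [7]; color 2: [2]; color 3: [6]; color 4: [5]; color 5: [4]; color 6: [3].
(χ(G) = 6 ≤ 6.)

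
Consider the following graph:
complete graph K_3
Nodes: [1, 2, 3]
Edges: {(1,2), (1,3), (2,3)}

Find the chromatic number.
Clique number ω(G) = 3 (lower bound: χ ≥ ω).
The clique on [1, 2, 3] has size 3, forcing χ ≥ 3, and the coloring below uses 3 colors, so χ(G) = 3.
A valid 3-coloring: color 1: [3]; color 2: [2]; color 3: [1].

χ(G) = 3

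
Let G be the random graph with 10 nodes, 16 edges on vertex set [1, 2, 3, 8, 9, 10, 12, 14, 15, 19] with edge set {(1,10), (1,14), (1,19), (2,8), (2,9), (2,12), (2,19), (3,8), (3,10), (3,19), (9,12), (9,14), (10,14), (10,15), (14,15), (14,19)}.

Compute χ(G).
Clique number ω(G) = 3 (lower bound: χ ≥ ω).
The clique on [2, 9, 12] has size 3, forcing χ ≥ 3, and the coloring below uses 3 colors, so χ(G) = 3.
A valid 3-coloring: color 1: [2, 3, 14]; color 2: [8, 9, 10, 19]; color 3: [1, 12, 15].

χ(G) = 3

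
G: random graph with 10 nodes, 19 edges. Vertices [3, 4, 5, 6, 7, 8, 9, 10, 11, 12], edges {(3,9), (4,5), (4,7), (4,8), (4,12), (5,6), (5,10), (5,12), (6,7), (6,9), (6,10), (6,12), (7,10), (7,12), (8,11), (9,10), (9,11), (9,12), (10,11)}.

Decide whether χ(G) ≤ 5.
Yes, G is 5-colorable

A valid 5-coloring: color 1: [3, 8, 10, 12]; color 2: [4, 6, 11]; color 3: [5, 7, 9].
(χ(G) = 3 ≤ 5.)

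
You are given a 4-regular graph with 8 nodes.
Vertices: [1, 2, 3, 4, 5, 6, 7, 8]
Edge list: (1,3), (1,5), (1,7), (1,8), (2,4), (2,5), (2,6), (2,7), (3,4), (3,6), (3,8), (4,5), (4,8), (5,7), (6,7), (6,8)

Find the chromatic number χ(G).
Clique number ω(G) = 3 (lower bound: χ ≥ ω).
Suppose a proper 3-coloring c exists. The clique [1, 3, 8] takes 3 distinct colors; by symmetry let c(1) = 1, c(3) = 2, c(8) = 3.
- Vertex 4: neighbors [3, 8] already have colors [2, 3] ⇒ c(4) = 1.
- Vertex 6: neighbors [3, 8] already have colors [2, 3] ⇒ c(6) = 1.
- Vertex 2: neighbors [4] already have colors [1]; try each remaining color.
- Case c(2) = 2:
  - Vertex 5: neighbors [1, 2] already have colors [1, 2] ⇒ c(5) = 3.
  - Vertex 7: neighbors [1, 2, 5] already have colors [1, 2, 3] — all 3 colors blocked. Contradiction.
- Case c(2) = 3:
  - Vertex 5: neighbors [1, 2] already have colors [1, 3] ⇒ c(5) = 2.
  - Vertex 7: neighbors [1, 5, 2] already have colors [1, 2, 3] — all 3 colors blocked. Contradiction.
Every case ends in a contradiction, so G has no proper 3-coloring (χ ≥ 4).
The coloring below uses 4 colors, so χ(G) = 4.
A valid 4-coloring: color 1: [2, 8]; color 2: [3, 7]; color 3: [1, 4, 6]; color 4: [5].

χ(G) = 4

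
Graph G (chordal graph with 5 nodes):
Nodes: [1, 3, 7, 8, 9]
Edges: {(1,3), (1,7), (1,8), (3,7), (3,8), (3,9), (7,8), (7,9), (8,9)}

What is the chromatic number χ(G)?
χ(G) = 4

Clique number ω(G) = 4 (lower bound: χ ≥ ω).
The clique on [1, 3, 7, 8] has size 4, forcing χ ≥ 4, and the coloring below uses 4 colors, so χ(G) = 4.
A valid 4-coloring: color 1: [7]; color 2: [8]; color 3: [3]; color 4: [1, 9].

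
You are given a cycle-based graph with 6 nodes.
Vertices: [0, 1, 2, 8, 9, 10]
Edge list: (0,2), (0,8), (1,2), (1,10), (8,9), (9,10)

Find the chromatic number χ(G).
χ(G) = 2

Clique number ω(G) = 2 (lower bound: χ ≥ ω).
The graph is bipartite (no odd cycle), so 2 colors suffice: χ(G) = 2.
A valid 2-coloring: color 1: [2, 8, 10]; color 2: [0, 1, 9].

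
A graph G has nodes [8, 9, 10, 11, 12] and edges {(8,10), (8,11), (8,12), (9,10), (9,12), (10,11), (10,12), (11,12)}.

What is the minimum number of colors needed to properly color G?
Clique number ω(G) = 4 (lower bound: χ ≥ ω).
The clique on [8, 10, 11, 12] has size 4, forcing χ ≥ 4, and the coloring below uses 4 colors, so χ(G) = 4.
A valid 4-coloring: color 1: [10]; color 2: [12]; color 3: [8, 9]; color 4: [11].

χ(G) = 4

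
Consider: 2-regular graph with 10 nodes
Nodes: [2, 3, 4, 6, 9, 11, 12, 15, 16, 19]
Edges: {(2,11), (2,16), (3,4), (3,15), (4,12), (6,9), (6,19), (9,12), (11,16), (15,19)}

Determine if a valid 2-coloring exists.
No, G is not 2-colorable

The clique on vertices [2, 11, 16] has size 3 > 2, so it alone needs 3 colors.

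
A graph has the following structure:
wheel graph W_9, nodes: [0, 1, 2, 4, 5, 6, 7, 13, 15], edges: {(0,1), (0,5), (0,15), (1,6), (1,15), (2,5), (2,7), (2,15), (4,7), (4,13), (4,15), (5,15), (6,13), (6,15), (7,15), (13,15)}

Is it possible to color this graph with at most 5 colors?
Yes, G is 5-colorable

A valid 5-coloring: color 1: [15]; color 2: [0, 2, 4, 6]; color 3: [1, 5, 7, 13].
(χ(G) = 3 ≤ 5.)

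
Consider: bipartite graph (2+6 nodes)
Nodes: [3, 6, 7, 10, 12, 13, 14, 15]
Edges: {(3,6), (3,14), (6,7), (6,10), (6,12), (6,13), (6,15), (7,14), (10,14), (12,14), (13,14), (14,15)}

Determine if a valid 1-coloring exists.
Edge (3,6) forces its endpoints to differ, so 1 color is not enough.

No, G is not 1-colorable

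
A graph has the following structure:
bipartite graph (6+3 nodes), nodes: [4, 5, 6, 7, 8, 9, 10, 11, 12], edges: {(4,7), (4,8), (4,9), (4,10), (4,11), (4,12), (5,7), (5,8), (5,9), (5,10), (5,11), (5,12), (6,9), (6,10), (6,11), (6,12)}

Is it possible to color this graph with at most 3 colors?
Yes, G is 3-colorable

A valid 3-coloring: color 1: [4, 5, 6]; color 2: [7, 8, 9, 10, 11, 12].
(χ(G) = 2 ≤ 3.)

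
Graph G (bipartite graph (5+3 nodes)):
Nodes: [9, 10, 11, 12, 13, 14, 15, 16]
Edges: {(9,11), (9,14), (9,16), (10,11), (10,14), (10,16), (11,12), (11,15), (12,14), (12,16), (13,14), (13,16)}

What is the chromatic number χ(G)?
χ(G) = 2

Clique number ω(G) = 2 (lower bound: χ ≥ ω).
The graph is bipartite (no odd cycle), so 2 colors suffice: χ(G) = 2.
A valid 2-coloring: color 1: [11, 14, 16]; color 2: [9, 10, 12, 13, 15].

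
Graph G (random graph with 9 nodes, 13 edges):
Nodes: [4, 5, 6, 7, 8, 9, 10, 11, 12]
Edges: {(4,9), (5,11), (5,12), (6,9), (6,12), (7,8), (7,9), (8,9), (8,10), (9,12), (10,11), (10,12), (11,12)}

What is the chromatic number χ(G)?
Clique number ω(G) = 3 (lower bound: χ ≥ ω).
The clique on [7, 8, 9] has size 3, forcing χ ≥ 3, and the coloring below uses 3 colors, so χ(G) = 3.
A valid 3-coloring: color 1: [4, 8, 12]; color 2: [9, 11]; color 3: [5, 6, 7, 10].

χ(G) = 3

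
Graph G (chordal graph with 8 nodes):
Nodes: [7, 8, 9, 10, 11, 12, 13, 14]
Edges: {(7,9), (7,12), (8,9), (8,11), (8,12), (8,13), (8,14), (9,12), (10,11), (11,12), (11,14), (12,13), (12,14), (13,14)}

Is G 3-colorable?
The clique on vertices [8, 11, 12, 14] has size 4 > 3, so it alone needs 4 colors.

No, G is not 3-colorable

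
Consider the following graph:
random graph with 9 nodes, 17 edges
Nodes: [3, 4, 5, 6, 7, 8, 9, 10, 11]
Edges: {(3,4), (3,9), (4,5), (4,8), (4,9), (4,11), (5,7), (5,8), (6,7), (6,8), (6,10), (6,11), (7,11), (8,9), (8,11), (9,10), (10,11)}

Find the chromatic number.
Clique number ω(G) = 3 (lower bound: χ ≥ ω).
The clique on [6, 10, 11] has size 3, forcing χ ≥ 3, and the coloring below uses 3 colors, so χ(G) = 3.
A valid 3-coloring: color 1: [3, 7, 8, 10]; color 2: [5, 9, 11]; color 3: [4, 6].

χ(G) = 3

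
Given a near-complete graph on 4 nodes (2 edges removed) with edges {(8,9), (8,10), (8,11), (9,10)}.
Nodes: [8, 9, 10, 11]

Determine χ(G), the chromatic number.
Clique number ω(G) = 3 (lower bound: χ ≥ ω).
The clique on [8, 9, 10] has size 3, forcing χ ≥ 3, and the coloring below uses 3 colors, so χ(G) = 3.
A valid 3-coloring: color 1: [8]; color 2: [10, 11]; color 3: [9].

χ(G) = 3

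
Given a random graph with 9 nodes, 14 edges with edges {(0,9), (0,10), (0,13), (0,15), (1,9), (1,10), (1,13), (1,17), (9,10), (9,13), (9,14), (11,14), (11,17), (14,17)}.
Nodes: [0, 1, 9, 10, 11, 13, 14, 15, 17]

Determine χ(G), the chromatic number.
χ(G) = 3

Clique number ω(G) = 3 (lower bound: χ ≥ ω).
The clique on [0, 9, 10] has size 3, forcing χ ≥ 3, and the coloring below uses 3 colors, so χ(G) = 3.
A valid 3-coloring: color 1: [9, 15, 17]; color 2: [0, 1, 14]; color 3: [10, 11, 13].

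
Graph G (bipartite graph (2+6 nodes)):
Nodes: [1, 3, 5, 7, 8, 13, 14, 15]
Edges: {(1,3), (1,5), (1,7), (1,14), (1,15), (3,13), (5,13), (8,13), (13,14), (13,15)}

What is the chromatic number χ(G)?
Clique number ω(G) = 2 (lower bound: χ ≥ ω).
The graph is bipartite (no odd cycle), so 2 colors suffice: χ(G) = 2.
A valid 2-coloring: color 1: [1, 13]; color 2: [3, 5, 7, 8, 14, 15].

χ(G) = 2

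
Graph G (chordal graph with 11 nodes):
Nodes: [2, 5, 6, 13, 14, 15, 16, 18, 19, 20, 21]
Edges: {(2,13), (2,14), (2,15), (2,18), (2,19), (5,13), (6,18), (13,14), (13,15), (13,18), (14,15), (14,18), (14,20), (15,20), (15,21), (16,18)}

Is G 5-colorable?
A valid 5-coloring: color 1: [2, 5, 6, 16, 20, 21]; color 2: [14, 19]; color 3: [15, 18]; color 4: [13].
(χ(G) = 4 ≤ 5.)

Yes, G is 5-colorable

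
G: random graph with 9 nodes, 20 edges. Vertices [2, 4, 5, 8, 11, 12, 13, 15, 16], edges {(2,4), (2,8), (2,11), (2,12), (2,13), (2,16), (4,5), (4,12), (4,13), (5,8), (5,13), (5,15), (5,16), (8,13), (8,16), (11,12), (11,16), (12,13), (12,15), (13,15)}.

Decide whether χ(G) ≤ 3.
No, G is not 3-colorable

The clique on vertices [2, 4, 12, 13] has size 4 > 3, so it alone needs 4 colors.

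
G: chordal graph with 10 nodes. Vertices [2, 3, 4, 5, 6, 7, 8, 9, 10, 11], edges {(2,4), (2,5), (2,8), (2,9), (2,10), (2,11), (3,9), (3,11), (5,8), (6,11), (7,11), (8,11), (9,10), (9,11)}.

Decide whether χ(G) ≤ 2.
No, G is not 2-colorable

The clique on vertices [2, 8, 11] has size 3 > 2, so it alone needs 3 colors.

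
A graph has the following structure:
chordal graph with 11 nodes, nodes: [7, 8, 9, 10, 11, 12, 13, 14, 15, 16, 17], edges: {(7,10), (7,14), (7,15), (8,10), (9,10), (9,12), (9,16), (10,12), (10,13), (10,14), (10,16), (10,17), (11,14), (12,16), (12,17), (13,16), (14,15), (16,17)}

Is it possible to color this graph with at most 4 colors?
Yes, G is 4-colorable

A valid 4-coloring: color 1: [10, 11, 15]; color 2: [8, 14, 16]; color 3: [7, 12, 13]; color 4: [9, 17].
(χ(G) = 4 ≤ 4.)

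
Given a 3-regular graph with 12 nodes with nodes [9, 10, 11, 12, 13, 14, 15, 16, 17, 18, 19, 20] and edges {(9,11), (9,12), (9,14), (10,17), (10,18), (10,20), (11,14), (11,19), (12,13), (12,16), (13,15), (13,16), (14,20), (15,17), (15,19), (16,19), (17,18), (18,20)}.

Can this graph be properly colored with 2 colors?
No, G is not 2-colorable

The clique on vertices [9, 11, 14] has size 3 > 2, so it alone needs 3 colors.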